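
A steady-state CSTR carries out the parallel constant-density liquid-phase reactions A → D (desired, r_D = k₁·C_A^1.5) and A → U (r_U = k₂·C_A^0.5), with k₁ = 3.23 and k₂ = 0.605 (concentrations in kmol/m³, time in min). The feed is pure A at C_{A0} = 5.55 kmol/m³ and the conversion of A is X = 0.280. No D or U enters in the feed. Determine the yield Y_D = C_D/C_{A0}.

Exit C_A = C_{A0}(1−X) = 5.55×0.720 = 3.996 kmol/m³.
A CSTR operates uniformly at the exit composition, giving r_D = 25.80 and r_U = 1.209 (each k·C_A^n at C_A = 3.996).
Fraction of consumed A going to D: r_D/(r_D+r_U) = 0.9552.
C_D = 0.9552·C_{A0}·X = 0.9552×5.55×0.280 = 1.48 kmol/m³; Y_D = C_D/C_{A0} = 0.267.

0.267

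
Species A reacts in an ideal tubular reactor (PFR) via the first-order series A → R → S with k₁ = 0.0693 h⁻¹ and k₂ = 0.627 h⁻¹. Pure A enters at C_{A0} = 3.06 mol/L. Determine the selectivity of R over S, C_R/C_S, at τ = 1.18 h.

2.37

Solving the coupled first-order balances gives C_R(τ) = [k₁/(k₂−k₁)]·C_{A0}·(e^(−k₁τ) − e^(−k₂τ)).
e^(−k₁τ) = e^(−0.0693×1.18) = e^(−0.08177) = 0.9215; e^(−k₂τ) = e^(−0.7399) = 0.4772.
C_R = 0.0693×3.06/(0.627−0.0693) × (0.9215−0.4772) = 0.3802×0.4443 = 0.1689 mol/L.
C_A = C_{A0}e^(−k₁τ) = 2.820 mol/L, so C_S = C_{A0}−C_A−C_R = 0.07133 mol/L; C_R/C_S = 2.37.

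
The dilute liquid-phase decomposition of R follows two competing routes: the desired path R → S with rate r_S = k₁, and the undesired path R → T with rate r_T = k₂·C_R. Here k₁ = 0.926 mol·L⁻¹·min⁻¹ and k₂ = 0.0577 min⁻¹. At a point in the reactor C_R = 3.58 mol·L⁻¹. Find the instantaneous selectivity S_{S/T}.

4.48

S_{S/T} = r_S/r_T = (k₁)/(k₂·C_R) = (k₁/k₂)·C_R⁻¹.
= (0.926) / (0.0577×3.580) = 0.9260/0.2066 = 4.48.
The undesired path is higher order in R, so low C_R (CSTR or dilute feed) favours S.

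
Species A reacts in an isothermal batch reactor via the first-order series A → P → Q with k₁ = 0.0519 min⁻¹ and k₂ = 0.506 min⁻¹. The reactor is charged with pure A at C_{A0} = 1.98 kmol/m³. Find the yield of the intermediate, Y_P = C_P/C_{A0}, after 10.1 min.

0.0670

The intermediate concentration in a first-order A→B→C sequence is C_P = k₁C_{A0}(e^(−k₁t) − e^(−k₂t))/(k₂−k₁).
e^(−k₁t) = e^(−0.0519×10.1) = e^(−0.5242) = 0.5920; e^(−k₂t) = e^(−5.111) = 0.006032.
C_P = 0.0519×1.98/(0.506−0.0519) × (0.5920−0.006032) = 0.2263×0.5860 = 0.1326 kmol/m³.
Y_P = C_P/C_{A0} = 0.1326/1.98 = 0.0670.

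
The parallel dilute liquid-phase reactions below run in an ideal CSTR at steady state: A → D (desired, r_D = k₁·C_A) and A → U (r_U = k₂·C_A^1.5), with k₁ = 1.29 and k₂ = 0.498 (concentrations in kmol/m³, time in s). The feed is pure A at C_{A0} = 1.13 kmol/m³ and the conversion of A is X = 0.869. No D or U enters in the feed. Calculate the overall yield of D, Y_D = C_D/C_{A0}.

0.757

Exit C_A = C_{A0}(1−X) = 1.13×0.131 = 0.1480 kmol/m³.
A CSTR operates uniformly at the exit composition, giving r_D = 0.1910 and r_U = 0.02836 (each k·C_A^n at C_A = 0.1480).
Fraction of consumed A going to D: r_D/(r_D+r_U) = 0.8707.
C_D = 0.8707·C_{A0}·X = 0.8707×1.13×0.869 = 0.855 kmol/m³; Y_D = C_D/C_{A0} = 0.757.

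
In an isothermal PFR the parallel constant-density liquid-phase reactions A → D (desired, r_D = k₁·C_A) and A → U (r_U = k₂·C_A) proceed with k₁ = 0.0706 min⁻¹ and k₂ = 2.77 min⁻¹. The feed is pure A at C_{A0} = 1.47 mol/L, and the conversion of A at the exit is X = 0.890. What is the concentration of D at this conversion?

C_A = C_{A0}(1−X) = 0.1617 mol/L.
Both paths are first order in A, so the instantaneous fraction to D is constant: dC_D/d(−C_A) = k₁/(k₁+k₂) = 0.02485.
C_D = 0.02485·(C_{A0}−C_A) = 0.02485×1.308 = 0.0325 mol/L.

0.0325 mol/L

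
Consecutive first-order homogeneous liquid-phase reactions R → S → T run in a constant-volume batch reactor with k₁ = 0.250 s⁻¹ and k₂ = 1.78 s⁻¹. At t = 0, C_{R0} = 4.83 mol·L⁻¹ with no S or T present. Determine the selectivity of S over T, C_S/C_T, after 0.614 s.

The intermediate concentration in a first-order A→B→C sequence is C_S = k₁C_{R0}(e^(−k₁t) − e^(−k₂t))/(k₂−k₁).
e^(−k₁t) = e^(−0.250×0.614) = e^(−0.1535) = 0.8577; e^(−k₂t) = e^(−1.093) = 0.3352.
C_S = 0.250×4.83/(1.78−0.250) × (0.8577−0.3352) = 0.7892×0.5225 = 0.4123 mol·L⁻¹.
C_R = C_{R0}e^(−k₁t) = 4.143 mol·L⁻¹, so C_T = C_{R0}−C_R−C_S = 0.2750 mol·L⁻¹; C_S/C_T = 1.50.

1.50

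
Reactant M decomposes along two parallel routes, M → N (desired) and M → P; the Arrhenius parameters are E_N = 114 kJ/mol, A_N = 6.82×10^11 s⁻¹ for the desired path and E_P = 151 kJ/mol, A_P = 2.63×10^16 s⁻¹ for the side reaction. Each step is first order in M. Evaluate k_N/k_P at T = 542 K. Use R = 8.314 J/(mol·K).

Since both paths have the same order in M, the concentration cancels and S_{N/P} = k_N/k_P = (A_N/A_P)·exp[(E_P−E_N)/(RT)].
(E_P−E_N)/(RT) = (151−114)×10³/(8.314×542) = 37000/4506 = 8.211.
k_N/k_P = (6.82×10^11/2.63×10^16)·exp(8.211) = 2.593×10^-5 × 3681 = 0.0955.

0.0955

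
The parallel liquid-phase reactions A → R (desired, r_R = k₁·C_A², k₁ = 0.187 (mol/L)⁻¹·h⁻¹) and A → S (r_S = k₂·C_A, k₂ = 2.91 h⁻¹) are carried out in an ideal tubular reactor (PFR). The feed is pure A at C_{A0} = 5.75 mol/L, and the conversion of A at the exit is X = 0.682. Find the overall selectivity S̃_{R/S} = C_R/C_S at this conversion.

C_A = C_{A0}(1−X) = 1.828 mol/L.
Along a PFR/batch, dC_S/dC_A = −r_S/(r_R+r_S) = −k₂/(k₂+k₁·C_A).
Integrating from C_{A0} to C_A: C_S = (2.91/0.187)·ln[(2.91+0.187·5.75)/(2.91+0.187·1.83)] = 15.56·ln(3.985/3.252) = 3.164 mol/L.
Then C_R = (C_{A0}−C_A) − C_S = 3.921 − 3.164 = 0.7570 mol/L.
S̃_{R/S} = C_R/C_S = 0.7570/3.164 = 0.239.

0.239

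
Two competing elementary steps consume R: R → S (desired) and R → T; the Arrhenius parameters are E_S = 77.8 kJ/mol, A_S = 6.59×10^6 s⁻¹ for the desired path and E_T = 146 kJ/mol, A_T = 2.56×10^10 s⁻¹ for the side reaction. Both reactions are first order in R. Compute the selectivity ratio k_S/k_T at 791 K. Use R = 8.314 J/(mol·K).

8.21

k_S/k_T = (A_S/A_T)·exp[−(E_S−E_T)/(RT)] = (A_S/A_T)·exp[(E_T−E_S)/(RT)].
(E_T−E_S)/(RT) = (146−77.8)×10³/(8.314×791) = 68200/6576 = 10.37.
k_S/k_T = (6.59×10^6/2.56×10^10)·exp(10.37) = 2.574×10^-4 × 31903 = 8.21.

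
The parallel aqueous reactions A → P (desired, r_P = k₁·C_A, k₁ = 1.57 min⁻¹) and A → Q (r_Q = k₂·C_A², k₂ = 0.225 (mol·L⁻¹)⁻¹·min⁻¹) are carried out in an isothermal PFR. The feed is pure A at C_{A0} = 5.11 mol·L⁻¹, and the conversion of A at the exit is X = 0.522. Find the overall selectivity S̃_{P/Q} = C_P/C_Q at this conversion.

1.88

C_A = C_{A0}(1−X) = 2.443 mol·L⁻¹.
Along a PFR/batch, dC_P/dC_A = −r_P/(r_P+r_Q) = −k₁/(k₁+k₂·C_A).
Integrating from C_{A0} to C_A: C_P = (1.57/0.225)·ln[(1.57+0.225·5.11)/(1.57+0.225·2.44)] = 6.978·ln(2.720/2.120) = 1.740 mol·L⁻¹.
C_Q = (C_{A0}−C_A)−C_P = 0.9277 mol·L⁻¹; S̃_{P/Q} = 1.740/0.9277 = 1.88.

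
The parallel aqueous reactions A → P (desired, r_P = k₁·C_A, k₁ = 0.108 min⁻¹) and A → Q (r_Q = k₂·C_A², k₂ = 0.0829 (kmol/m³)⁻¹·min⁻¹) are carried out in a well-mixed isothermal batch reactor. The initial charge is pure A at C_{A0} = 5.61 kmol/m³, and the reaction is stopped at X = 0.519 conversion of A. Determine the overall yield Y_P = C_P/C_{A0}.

0.127

C_A = C_{A0}(1−X) = 2.698 kmol/m³.
Along a PFR/batch, dC_P/dC_A = −r_P/(r_P+r_Q) = −k₁/(k₁+k₂·C_A).
Integrating from C_{A0} to C_A: C_P = (0.108/0.0829)·ln[(0.108+0.0829·5.61)/(0.108+0.0829·2.70)] = 1.303·ln(0.5731/0.3317) = 0.7123 kmol/m³.
Y_P = C_P/C_{A0} = 0.7123/5.61 = 0.127.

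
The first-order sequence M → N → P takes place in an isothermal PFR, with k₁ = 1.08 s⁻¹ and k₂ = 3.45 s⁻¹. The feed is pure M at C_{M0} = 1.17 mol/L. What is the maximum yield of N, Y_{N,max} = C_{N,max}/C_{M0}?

0.184

Evaluating C_N at τ_opt = ln(k₂/k₁)/(k₂−k₁) gives C_{N,max}/C_{M0} = (k₁/k₂)^[k₂/(k₂−k₁)].
= (1.08/3.45)^(3.45/(3.45−1.08)) = (0.3130)^(1.456) = 0.1844.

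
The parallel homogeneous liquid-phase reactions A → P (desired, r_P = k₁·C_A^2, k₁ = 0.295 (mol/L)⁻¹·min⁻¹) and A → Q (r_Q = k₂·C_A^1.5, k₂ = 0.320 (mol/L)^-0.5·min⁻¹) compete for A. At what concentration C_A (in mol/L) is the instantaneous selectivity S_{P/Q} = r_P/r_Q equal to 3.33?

13.0 mol/L

S_{P/Q} = (k₁/k₂)·C_A^0.5 ⇒ C_A = (S·k₂/k₁)^(2).
= (3.33×0.320/0.295)^(2) = (3.612)^(2) = 13.0 mol/L.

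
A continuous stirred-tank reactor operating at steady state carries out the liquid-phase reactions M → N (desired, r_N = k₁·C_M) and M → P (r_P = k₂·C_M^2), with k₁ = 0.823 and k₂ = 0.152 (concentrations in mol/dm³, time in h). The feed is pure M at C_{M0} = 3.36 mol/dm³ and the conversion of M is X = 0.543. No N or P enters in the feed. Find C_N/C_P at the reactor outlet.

3.53

Exit C_M = C_{M0}(1−X) = 3.36×0.457 = 1.536 mol/dm³.
Rates in a CSTR are evaluated at the outlet concentration: r_N = 0.823×1.536 = 1.264, r_P = 0.152×1.536^2 = 0.3584.
Overall selectivity = C_N/C_P = r_Nτ/(r_Pτ) = r_N/r_P = 3.53.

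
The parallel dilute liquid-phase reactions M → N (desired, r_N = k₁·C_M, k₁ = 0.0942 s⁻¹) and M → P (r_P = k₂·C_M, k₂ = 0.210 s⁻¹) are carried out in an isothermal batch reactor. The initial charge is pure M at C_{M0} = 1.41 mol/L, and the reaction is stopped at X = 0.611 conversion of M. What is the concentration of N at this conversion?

0.267 mol/L

C_M = C_{M0}(1−X) = 0.5485 mol/L.
Both paths are first order in M, so the instantaneous fraction to N is constant: dC_N/d(−C_M) = k₁/(k₁+k₂) = 0.3097.
C_N = 0.3097·(C_{M0}−C_M) = 0.3097×0.8615 = 0.267 mol/L.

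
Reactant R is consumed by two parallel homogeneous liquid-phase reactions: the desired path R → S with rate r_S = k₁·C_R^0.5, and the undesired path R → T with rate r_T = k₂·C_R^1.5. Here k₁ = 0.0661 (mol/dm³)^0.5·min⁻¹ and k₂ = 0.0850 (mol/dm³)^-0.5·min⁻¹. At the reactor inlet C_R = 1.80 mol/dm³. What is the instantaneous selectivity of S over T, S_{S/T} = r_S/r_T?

S_{S/T} = r_S/r_T = (k₁·C_R^0.5)/(k₂·C_R^1.5) = (k₁/k₂)·C_R⁻¹.
= (0.0661×1.800^0.5) / (0.0850×1.800^1.5) = 0.08868/0.2053 = 0.432.

0.432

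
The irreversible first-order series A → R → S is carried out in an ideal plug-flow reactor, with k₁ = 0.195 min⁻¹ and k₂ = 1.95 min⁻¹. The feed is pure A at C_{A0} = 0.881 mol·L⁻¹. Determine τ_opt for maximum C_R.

1.31 min

Setting dC_R/dτ = 0 gives τ_opt = ln(k₂/k₁)/(k₂−k₁).
= ln(1.95/0.195)/(1.95−0.195) = ln(10.00)/1.755 = 2.303/1.755 = 1.31 min.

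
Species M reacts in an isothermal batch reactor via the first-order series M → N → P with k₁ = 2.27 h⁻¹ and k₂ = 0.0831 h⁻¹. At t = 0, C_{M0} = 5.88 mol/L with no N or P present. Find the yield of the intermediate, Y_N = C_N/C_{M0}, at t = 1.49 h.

0.882

Solving the coupled first-order balances gives C_N(t) = [k₁/(k₂−k₁)]·C_{M0}·(e^(−k₁t) − e^(−k₂t)).
e^(−k₁t) = e^(−2.27×1.49) = e^(−3.382) = 0.03397; e^(−k₂t) = e^(−0.1238) = 0.8835.
C_N = 2.27×5.88/(0.0831−2.27) × (0.03397−0.8835) = (-6.103)×(-0.8496) = 5.185 mol/L.
Y_N = C_N/C_{M0} = 5.185/5.88 = 0.882.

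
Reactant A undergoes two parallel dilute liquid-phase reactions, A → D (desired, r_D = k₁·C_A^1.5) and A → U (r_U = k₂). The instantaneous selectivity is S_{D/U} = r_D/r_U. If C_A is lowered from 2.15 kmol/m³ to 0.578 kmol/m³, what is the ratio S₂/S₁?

S_{D/U} = (k₁/k₂)·C_A^1.5, so S₂/S₁ = (C_{A,2}/C_{A,1})^1.5.
= (0.578/2.15)^1.5 = (0.2688)^1.5 = 0.139.

0.139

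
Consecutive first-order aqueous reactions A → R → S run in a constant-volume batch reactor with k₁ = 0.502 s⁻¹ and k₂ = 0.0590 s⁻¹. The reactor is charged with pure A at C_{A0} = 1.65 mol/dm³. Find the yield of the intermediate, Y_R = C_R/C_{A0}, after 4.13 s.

Solving the coupled first-order balances gives C_R(t) = [k₁/(k₂−k₁)]·C_{A0}·(e^(−k₁t) − e^(−k₂t)).
e^(−k₁t) = e^(−0.502×4.13) = e^(−2.073) = 0.1258; e^(−k₂t) = e^(−0.2437) = 0.7837.
C_R = 0.502×1.65/(0.0590−0.502) × (0.1258−0.7837) = (-1.870)×(-0.6580) = 1.230 mol/dm³.
Y_R = C_R/C_{A0} = 1.230/1.65 = 0.746.

0.746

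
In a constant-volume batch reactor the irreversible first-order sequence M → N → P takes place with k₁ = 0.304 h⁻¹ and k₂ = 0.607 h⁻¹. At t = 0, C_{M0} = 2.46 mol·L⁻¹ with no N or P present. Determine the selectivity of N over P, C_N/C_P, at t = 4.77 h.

0.307

For first-order series with pure M initially, C_N(t) = k₁C_{M0}/(k₂−k₁)·(e^(−k₁t) − e^(−k₂t)).
e^(−k₁t) = e^(−0.304×4.77) = e^(−1.450) = 0.2346; e^(−k₂t) = e^(−2.895) = 0.05528.
C_N = 0.304×2.46/(0.607−0.304) × (0.2346−0.05528) = 2.468×0.1793 = 0.4425 mol·L⁻¹.
C_M = C_{M0}e^(−k₁t) = 0.5770 mol·L⁻¹, so C_P = C_{M0}−C_M−C_N = 1.441 mol·L⁻¹; C_N/C_P = 0.307.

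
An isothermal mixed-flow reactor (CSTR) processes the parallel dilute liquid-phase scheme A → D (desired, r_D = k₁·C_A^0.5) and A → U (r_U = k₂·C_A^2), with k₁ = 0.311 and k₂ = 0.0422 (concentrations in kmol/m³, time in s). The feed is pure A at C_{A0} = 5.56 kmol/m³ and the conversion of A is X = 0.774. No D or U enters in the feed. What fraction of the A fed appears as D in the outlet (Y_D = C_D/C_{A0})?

Exit C_A = C_{A0}(1−X) = 5.56×0.226 = 1.257 kmol/m³.
A CSTR operates uniformly at the exit composition, giving r_D = 0.3486 and r_U = 0.06663 (each k·C_A^n at C_A = 1.257).
Fraction of consumed A going to D: r_D/(r_D+r_U) = 0.8395.
C_D = 0.8395·C_{A0}·X = 0.8395×5.56×0.774 = 3.61 kmol/m³; Y_D = C_D/C_{A0} = 0.650.

0.650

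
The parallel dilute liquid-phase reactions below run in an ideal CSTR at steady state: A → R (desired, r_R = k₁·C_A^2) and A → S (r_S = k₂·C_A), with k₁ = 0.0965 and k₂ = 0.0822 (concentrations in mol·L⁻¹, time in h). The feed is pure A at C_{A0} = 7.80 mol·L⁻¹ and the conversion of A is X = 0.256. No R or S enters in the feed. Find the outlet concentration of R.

Exit C_A = C_{A0}(1−X) = 7.80×0.744 = 5.803 mol·L⁻¹.
In a CSTR the entire volume is at exit conditions, so r_R = 0.0965×5.803^2 = 3.250 and r_S = 0.0822×5.803 = 0.4770.
Fraction of consumed A going to R: r_R/(r_R+r_S) = 0.8720.
C_R = 0.8720·C_{A0}·X = 0.8720×7.80×0.256 = 1.74 mol·L⁻¹.

1.74 mol·L⁻¹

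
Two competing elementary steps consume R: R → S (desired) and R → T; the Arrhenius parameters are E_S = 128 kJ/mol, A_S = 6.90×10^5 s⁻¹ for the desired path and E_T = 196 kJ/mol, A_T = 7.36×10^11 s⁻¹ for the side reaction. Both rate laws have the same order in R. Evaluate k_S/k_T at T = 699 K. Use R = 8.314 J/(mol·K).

k_S/k_T = (A_S/A_T)·exp[−(E_S−E_T)/(RT)] = (A_S/A_T)·exp[(E_T−E_S)/(RT)].
(E_T−E_S)/(RT) = (196−128)×10³/(8.314×699) = 68000/5811 = 11.70.
k_S/k_T = (6.90×10^5/7.36×10^11)·exp(11.70) = 9.375×10^-7 × 1.207×10^5 = 0.113.

0.113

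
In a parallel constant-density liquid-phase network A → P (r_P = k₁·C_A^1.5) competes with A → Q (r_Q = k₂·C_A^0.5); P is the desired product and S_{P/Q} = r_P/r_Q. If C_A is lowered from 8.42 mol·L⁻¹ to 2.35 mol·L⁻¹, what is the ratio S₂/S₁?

0.279

S_{P/Q} = (k₁/k₂)·C_A, so S₂/S₁ = (C_{A,2}/C_{A,1}).
= 2.35/8.42 = 0.279.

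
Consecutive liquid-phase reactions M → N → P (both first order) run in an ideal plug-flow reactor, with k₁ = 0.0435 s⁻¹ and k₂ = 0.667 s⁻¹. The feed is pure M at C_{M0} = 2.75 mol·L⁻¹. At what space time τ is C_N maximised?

4.38 s

Setting dC_N/dτ = 0 gives τ_opt = ln(k₂/k₁)/(k₂−k₁).
= ln(0.667/0.0435)/(0.667−0.0435) = ln(15.33)/0.6235 = 2.730/0.6235 = 4.38 s.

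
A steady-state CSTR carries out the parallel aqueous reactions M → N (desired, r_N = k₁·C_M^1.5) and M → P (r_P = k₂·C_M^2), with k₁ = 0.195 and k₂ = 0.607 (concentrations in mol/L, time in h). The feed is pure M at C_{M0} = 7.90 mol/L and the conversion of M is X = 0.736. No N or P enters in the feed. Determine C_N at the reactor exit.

1.06 mol/L

Exit C_M = C_{M0}(1−X) = 7.90×0.264 = 2.086 mol/L.
In a CSTR the entire volume is at exit conditions, so r_N = 0.195×2.086^1.5 = 0.5873 and r_P = 0.607×2.086^2 = 2.640.
Fraction of consumed M going to N: r_N/(r_N+r_P) = 0.1820.
C_N = 0.1820·C_{M0}·X = 0.1820×7.90×0.736 = 1.06 mol/L.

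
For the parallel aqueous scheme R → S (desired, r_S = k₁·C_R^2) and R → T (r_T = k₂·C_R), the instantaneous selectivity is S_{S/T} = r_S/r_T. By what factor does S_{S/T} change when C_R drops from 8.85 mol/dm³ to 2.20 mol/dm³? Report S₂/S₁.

S_{S/T} = (k₁/k₂)·C_R, so S₂/S₁ = (C_{R,2}/C_{R,1}).
= 2.20/8.85 = 0.249.
Selectivity toward S falls as C_R falls — high-concentration operation is favoured.

0.249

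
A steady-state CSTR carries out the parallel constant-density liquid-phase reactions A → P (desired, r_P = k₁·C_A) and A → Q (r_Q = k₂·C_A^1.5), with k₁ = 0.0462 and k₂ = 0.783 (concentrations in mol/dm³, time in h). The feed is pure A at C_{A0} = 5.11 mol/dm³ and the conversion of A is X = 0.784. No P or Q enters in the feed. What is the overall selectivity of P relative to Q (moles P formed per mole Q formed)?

Exit C_A = C_{A0}(1−X) = 5.11×0.216 = 1.104 mol/dm³.
Rates in a CSTR are evaluated at the outlet concentration: r_P = 0.0462×1.104 = 0.05099, r_Q = 0.783×1.104^1.5 = 0.9080.
Overall selectivity = C_P/C_Q = r_Pτ/(r_Qτ) = r_P/r_Q = 0.0562.

0.0562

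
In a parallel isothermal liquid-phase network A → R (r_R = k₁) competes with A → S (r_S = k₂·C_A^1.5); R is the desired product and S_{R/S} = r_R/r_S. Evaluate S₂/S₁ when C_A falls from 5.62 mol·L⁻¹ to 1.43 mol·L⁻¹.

7.79

S_{R/S} = (k₁/k₂)·C_A^-1.5, so S₂/S₁ = (C_{A,2}/C_{A,1})^-1.5.
= (1.43/5.62)^(-1.5) = (0.2544)^(-1.5) = 7.79.
Selectivity toward R rises as C_A falls — low-concentration operation is favoured.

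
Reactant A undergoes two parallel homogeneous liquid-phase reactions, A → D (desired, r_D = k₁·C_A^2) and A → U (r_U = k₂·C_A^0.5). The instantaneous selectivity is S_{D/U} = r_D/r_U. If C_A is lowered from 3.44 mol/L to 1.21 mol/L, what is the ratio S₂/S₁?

0.209

S_{D/U} = (k₁/k₂)·C_A^1.5, so S₂/S₁ = (C_{A,2}/C_{A,1})^1.5.
= (1.21/3.44)^1.5 = (0.3517)^1.5 = 0.209.
Selectivity toward D falls as C_A falls — high-concentration operation is favoured.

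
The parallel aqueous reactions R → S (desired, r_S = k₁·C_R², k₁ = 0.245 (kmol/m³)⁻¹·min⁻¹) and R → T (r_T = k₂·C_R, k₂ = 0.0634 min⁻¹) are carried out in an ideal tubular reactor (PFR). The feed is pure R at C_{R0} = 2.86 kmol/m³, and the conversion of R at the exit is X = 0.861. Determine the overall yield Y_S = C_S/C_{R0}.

0.720

C_R = C_{R0}(1−X) = 0.3975 kmol/m³.
Along a PFR/batch, dC_T/dC_R = −r_T/(r_S+r_T) = −k₂/(k₂+k₁·C_R).
Integrating from C_{R0} to C_R: C_T = (0.0634/0.245)·ln[(0.0634+0.245·2.86)/(0.0634+0.245·0.398)] = 0.2588·ln(0.7641/0.1608) = 0.4033 kmol/m³.
Then C_S = (C_{R0}−C_R) − C_T = 2.462 − 0.4033 = 2.059 kmol/m³.
Y_S = C_S/C_{R0} = 2.059/2.86 = 0.720.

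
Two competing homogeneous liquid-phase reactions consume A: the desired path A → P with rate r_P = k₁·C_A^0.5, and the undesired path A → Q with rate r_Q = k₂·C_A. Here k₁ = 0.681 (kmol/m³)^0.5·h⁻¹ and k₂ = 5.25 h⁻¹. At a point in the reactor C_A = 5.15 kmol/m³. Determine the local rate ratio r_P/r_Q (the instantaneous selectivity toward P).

0.0572

S_{P/Q} = r_P/r_Q = (k₁·C_A^0.5)/(k₂·C_A) = (k₁/k₂)·C_A^-0.5.
= (0.681×5.150^0.5) / (5.25×5.150) = 1.545/27.04 = 0.0572.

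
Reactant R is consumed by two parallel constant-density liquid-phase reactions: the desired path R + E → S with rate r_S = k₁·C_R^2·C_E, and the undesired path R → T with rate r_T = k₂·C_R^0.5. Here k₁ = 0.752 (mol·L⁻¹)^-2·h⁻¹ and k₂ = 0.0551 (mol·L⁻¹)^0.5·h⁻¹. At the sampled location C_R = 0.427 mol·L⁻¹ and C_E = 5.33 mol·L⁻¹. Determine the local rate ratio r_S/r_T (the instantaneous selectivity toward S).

20.3

S_{S/T} = r_S/r_T = (k₁·C_R^2·C_E)/(k₂·C_R^0.5) = (k₁/k₂)·C_R^1.5·C_E.
= (0.752×0.4270^2×5.330) / (0.0551×0.4270^0.5) = 0.7308/0.03601 = 20.3.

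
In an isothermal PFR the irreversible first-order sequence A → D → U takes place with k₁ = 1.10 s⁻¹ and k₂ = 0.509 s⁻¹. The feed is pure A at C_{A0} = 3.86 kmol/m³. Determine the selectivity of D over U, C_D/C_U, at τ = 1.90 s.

1.20

For first-order series with pure A initially, C_D(τ) = k₁C_{A0}/(k₂−k₁)·(e^(−k₁τ) − e^(−k₂τ)).
e^(−k₁τ) = e^(−1.10×1.90) = e^(−2.090) = 0.1237; e^(−k₂τ) = e^(−0.9671) = 0.3802.
C_D = 1.10×3.86/(0.509−1.10) × (0.1237−0.3802) = (-7.184)×(-0.2565) = 1.843 kmol/m³.
C_A = C_{A0}e^(−k₁τ) = 0.4774 kmol/m³, so C_U = C_{A0}−C_A−C_D = 1.540 kmol/m³; C_D/C_U = 1.20.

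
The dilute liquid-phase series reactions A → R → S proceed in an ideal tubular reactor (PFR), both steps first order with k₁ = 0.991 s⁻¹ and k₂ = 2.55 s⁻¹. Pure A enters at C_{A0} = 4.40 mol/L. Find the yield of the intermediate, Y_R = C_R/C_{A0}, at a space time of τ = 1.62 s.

The intermediate concentration in a first-order A→B→C sequence is C_R = k₁C_{A0}(e^(−k₁τ) − e^(−k₂τ))/(k₂−k₁).
e^(−k₁τ) = e^(−0.991×1.62) = e^(−1.605) = 0.2008; e^(−k₂τ) = e^(−4.131) = 0.01607.
C_R = 0.991×4.40/(2.55−0.991) × (0.2008−0.01607) = 2.797×0.1847 = 0.5167 mol/L.
Y_R = C_R/C_{A0} = 0.5167/4.40 = 0.117.

0.117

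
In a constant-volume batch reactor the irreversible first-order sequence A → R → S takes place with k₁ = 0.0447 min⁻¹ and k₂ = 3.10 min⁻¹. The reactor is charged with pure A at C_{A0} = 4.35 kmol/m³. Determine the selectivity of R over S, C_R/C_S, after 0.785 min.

For first-order series with pure A initially, C_R(t) = k₁C_{A0}/(k₂−k₁)·(e^(−k₁t) − e^(−k₂t)).
e^(−k₁t) = e^(−0.0447×0.785) = e^(−0.03509) = 0.9655; e^(−k₂t) = e^(−2.433) = 0.08773.
C_R = 0.0447×4.35/(3.10−0.0447) × (0.9655−0.08773) = 0.06364×0.8778 = 0.05586 kmol/m³.
C_A = C_{A0}e^(−k₁t) = 4.200 kmol/m³, so C_S = C_{A0}−C_A−C_R = 0.09413 kmol/m³; C_R/C_S = 0.593.

0.593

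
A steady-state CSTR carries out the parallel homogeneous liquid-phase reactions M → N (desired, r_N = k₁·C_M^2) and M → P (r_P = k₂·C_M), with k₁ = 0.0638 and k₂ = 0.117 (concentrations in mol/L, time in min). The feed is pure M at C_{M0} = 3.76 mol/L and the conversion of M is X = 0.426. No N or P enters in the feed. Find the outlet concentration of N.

Exit C_M = C_{M0}(1−X) = 3.76×0.574 = 2.158 mol/L.
In a CSTR the entire volume is at exit conditions, so r_N = 0.0638×2.158^2 = 0.2972 and r_P = 0.117×2.158 = 0.2525.
Fraction of consumed M going to N: r_N/(r_N+r_P) = 0.5406.
C_N = 0.5406·C_{M0}·X = 0.5406×3.76×0.426 = 0.866 mol/L.

0.866 mol/L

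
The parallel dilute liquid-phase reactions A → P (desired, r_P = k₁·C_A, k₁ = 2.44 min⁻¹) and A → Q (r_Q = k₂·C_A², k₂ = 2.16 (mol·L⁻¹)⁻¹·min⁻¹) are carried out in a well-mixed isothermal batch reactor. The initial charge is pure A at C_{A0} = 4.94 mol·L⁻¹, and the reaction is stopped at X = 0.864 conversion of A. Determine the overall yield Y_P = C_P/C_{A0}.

0.278

C_A = C_{A0}(1−X) = 0.6718 mol·L⁻¹.
Along a PFR/batch, dC_P/dC_A = −r_P/(r_P+r_Q) = −k₁/(k₁+k₂·C_A).
Integrating from C_{A0} to C_A: C_P = (2.44/2.16)·ln[(2.44+2.16·4.94)/(2.44+2.16·0.672)] = 1.130·ln(13.11/3.891) = 1.372 mol·L⁻¹.
Y_P = C_P/C_{A0} = 1.372/4.94 = 0.278.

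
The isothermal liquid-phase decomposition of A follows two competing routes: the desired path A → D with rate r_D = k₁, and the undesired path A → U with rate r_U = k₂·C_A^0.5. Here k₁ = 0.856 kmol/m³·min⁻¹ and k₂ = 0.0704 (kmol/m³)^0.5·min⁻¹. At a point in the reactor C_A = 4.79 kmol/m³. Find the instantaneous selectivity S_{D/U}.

5.56

S_{D/U} = r_D/r_U = (k₁)/(k₂·C_A^0.5) = (k₁/k₂)·C_A^-0.5.
= (0.856) / (0.0704×4.790^0.5) = 0.8560/0.1541 = 5.56.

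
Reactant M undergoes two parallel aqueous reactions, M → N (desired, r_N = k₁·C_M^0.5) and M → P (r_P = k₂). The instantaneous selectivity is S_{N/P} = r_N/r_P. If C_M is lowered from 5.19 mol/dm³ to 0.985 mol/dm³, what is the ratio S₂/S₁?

0.436

S_{N/P} = (k₁/k₂)·C_M^0.5, so S₂/S₁ = (C_{M,2}/C_{M,1})^0.5.
= (0.985/5.19)^0.5 = (0.1898)^0.5 = 0.436.
Selectivity toward N falls as C_M falls — high-concentration operation is favoured.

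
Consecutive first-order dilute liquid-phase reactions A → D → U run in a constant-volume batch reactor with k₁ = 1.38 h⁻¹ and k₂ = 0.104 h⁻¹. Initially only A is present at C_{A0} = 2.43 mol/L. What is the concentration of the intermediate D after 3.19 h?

For first-order series with pure A initially, C_D(t) = k₁C_{A0}/(k₂−k₁)·(e^(−k₁t) − e^(−k₂t)).
e^(−k₁t) = e^(−1.38×3.19) = e^(−4.402) = 0.01225; e^(−k₂t) = e^(−0.3318) = 0.7177.
C_D = 1.38×2.43/(0.104−1.38) × (0.01225−0.7177) = (-2.628)×(-0.7054) = 1.854 mol/L.

1.85 mol/L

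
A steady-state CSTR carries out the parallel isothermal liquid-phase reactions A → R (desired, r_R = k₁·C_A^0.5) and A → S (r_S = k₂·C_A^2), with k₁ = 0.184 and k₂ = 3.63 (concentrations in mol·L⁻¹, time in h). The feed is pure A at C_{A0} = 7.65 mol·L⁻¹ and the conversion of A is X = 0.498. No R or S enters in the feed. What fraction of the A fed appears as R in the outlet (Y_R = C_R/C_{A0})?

0.00333

Exit C_A = C_{A0}(1−X) = 7.65×0.502 = 3.840 mol·L⁻¹.
In a CSTR the entire volume is at exit conditions, so r_R = 0.184×3.840^0.5 = 0.3606 and r_S = 3.63×3.840^2 = 53.53.
Fraction of consumed A going to R: r_R/(r_R+r_S) = 0.006690.
C_R = 0.006690·C_{A0}·X = 0.006690×7.65×0.498 = 0.0255 mol·L⁻¹; Y_R = C_R/C_{A0} = 0.00333.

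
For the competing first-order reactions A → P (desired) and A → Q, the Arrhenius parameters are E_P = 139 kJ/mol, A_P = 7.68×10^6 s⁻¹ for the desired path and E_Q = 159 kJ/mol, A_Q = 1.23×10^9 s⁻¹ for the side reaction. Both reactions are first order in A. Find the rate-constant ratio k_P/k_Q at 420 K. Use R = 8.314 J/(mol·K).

1.92

k_P/k_Q = (A_P/A_Q)·exp[−(E_P−E_Q)/(RT)] = (A_P/A_Q)·exp[(E_Q−E_P)/(RT)].
(E_Q−E_P)/(RT) = (159−139)×10³/(8.314×420) = 20000/3492 = 5.728.
k_P/k_Q = (7.68×10^6/1.23×10^9)·exp(5.728) = 0.006244 × 307.2 = 1.92.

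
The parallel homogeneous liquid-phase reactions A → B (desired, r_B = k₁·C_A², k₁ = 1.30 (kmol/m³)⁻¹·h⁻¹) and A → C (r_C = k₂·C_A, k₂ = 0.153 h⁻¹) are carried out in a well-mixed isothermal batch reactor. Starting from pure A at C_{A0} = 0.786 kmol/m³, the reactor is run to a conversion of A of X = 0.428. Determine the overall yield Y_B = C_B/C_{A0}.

C_A = C_{A0}(1−X) = 0.4496 kmol/m³.
Along a PFR/batch, dC_C/dC_A = −r_C/(r_B+r_C) = −k₂/(k₂+k₁·C_A).
Integrating from C_{A0} to C_A: C_C = (0.153/1.30)·ln[(0.153+1.30·0.786)/(0.153+1.30·0.450)] = 0.1177·ln(1.175/0.7375) = 0.05480 kmol/m³.
Then C_B = (C_{A0}−C_A) − C_C = 0.3364 − 0.05480 = 0.2816 kmol/m³.
Y_B = C_B/C_{A0} = 0.2816/0.786 = 0.358.

0.358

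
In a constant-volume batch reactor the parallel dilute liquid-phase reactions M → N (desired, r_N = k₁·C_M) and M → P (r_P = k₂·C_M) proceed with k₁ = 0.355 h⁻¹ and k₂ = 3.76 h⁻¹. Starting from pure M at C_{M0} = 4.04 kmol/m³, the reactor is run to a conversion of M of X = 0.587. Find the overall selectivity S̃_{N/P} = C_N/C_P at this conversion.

0.0944

C_M = C_{M0}(1−X) = 1.669 kmol/m³.
Both paths are first order in M, so the instantaneous fraction to N is constant: dC_N/d(−C_M) = k₁/(k₁+k₂) = 0.08627.
C_N = 0.08627·(C_{M0}−C_M) = 0.08627×2.371 = 0.205 kmol/m³.
C_P = (C_{M0}−C_M)−C_N = 2.167 kmol/m³; S̃_{N/P} = 0.2046/2.167 = 0.0944.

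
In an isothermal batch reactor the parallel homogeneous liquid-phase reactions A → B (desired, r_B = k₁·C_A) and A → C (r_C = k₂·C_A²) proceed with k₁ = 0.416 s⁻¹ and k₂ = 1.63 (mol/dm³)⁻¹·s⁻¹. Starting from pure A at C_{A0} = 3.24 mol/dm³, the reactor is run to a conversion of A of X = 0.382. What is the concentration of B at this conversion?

C_A = C_{A0}(1−X) = 2.002 mol/dm³.
Along a PFR/batch, dC_B/dC_A = −r_B/(r_B+r_C) = −k₁/(k₁+k₂·C_A).
Integrating from C_{A0} to C_A: C_B = (0.416/1.63)·ln[(0.416+1.63·3.24)/(0.416+1.63·2.00)] = 0.2552·ln(5.697/3.680) = 0.1116 mol/dm³.

0.112 mol/dm³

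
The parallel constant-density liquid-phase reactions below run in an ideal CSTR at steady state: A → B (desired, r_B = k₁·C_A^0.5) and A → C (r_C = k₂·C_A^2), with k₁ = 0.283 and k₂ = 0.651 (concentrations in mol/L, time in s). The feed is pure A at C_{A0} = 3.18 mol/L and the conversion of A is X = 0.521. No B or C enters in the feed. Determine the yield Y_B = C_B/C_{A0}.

0.0978

Exit C_A = C_{A0}(1−X) = 3.18×0.479 = 1.523 mol/L.
A CSTR operates uniformly at the exit composition, giving r_B = 0.3493 and r_C = 1.510 (each k·C_A^n at C_A = 1.523).
Fraction of consumed A going to B: r_B/(r_B+r_C) = 0.1878.
C_B = 0.1878·C_{A0}·X = 0.1878×3.18×0.521 = 0.311 mol/L; Y_B = C_B/C_{A0} = 0.0978.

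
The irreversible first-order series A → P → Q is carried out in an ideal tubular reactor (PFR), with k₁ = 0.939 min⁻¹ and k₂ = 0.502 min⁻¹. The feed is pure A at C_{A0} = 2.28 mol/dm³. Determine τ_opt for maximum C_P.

The intermediate peaks when r₁ = r₂, i.e. k₁e^(−k₁τ) = k₂e^(−k₂τ), giving τ_opt = ln(k₂/k₁)/(k₂−k₁).
= ln(0.502/0.939)/(0.502−0.939) = ln(0.5346)/-0.4370 = -0.6262/-0.4370 = 1.43 min.

1.43 min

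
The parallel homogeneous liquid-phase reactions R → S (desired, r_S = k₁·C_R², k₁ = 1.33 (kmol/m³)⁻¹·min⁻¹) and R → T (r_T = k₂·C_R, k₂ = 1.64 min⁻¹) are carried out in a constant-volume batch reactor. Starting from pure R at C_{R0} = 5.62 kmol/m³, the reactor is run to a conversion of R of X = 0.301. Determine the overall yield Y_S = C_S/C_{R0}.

C_R = C_{R0}(1−X) = 3.928 kmol/m³.
Along a PFR/batch, dC_T/dC_R = −r_T/(r_S+r_T) = −k₂/(k₂+k₁·C_R).
Integrating from C_{R0} to C_R: C_T = (1.64/1.33)·ln[(1.64+1.33·5.62)/(1.64+1.33·3.93)] = 1.233·ln(9.115/6.865) = 0.3496 kmol/m³.
Then C_S = (C_{R0}−C_R) − C_T = 1.692 − 0.3496 = 1.342 kmol/m³.
Y_S = C_S/C_{R0} = 1.342/5.62 = 0.239.

0.239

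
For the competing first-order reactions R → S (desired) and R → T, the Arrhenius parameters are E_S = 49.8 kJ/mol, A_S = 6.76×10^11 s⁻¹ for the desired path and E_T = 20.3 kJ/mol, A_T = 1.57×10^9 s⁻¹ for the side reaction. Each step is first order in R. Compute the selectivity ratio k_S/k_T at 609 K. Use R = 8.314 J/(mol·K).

k_S/k_T = (A_S/A_T)·exp[−(E_S−E_T)/(RT)] = (A_S/A_T)·exp[(E_T−E_S)/(RT)].
(E_T−E_S)/(RT) = (20.3−49.8)×10³/(8.314×609) = -29500/5063 = -5.826.
k_S/k_T = (6.76×10^11/1.57×10^9)·exp(-5.826) = 430.6 × 0.002949 = 1.27.

1.27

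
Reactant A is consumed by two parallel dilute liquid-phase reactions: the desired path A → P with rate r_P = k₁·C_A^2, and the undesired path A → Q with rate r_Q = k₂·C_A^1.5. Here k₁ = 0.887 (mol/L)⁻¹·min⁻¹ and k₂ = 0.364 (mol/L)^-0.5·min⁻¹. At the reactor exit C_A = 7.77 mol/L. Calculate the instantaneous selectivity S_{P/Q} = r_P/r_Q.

6.79

S_{P/Q} = r_P/r_Q = (k₁·C_A^2)/(k₂·C_A^1.5) = (k₁/k₂)·C_A^0.5.
= (0.887×7.770^2) / (0.364×7.770^1.5) = 53.55/7.884 = 6.79.
Since the desired path is higher order in A, keeping C_A high (PFR or concentrated feed) favours P.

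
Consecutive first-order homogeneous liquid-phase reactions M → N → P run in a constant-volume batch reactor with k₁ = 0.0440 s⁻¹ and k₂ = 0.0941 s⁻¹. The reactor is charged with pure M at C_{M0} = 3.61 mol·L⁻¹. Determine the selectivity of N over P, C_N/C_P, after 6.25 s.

2.94

The intermediate concentration in a first-order A→B→C sequence is C_N = k₁C_{M0}(e^(−k₁t) − e^(−k₂t))/(k₂−k₁).
e^(−k₁t) = e^(−0.0440×6.25) = e^(−0.2750) = 0.7596; e^(−k₂t) = e^(−0.5881) = 0.5554.
C_N = 0.0440×3.61/(0.0941−0.0440) × (0.7596−0.5554) = 3.170×0.2042 = 0.6474 mol·L⁻¹.
C_M = C_{M0}e^(−k₁t) = 2.742 mol·L⁻¹, so C_P = C_{M0}−C_M−C_N = 0.2205 mol·L⁻¹; C_N/C_P = 2.94.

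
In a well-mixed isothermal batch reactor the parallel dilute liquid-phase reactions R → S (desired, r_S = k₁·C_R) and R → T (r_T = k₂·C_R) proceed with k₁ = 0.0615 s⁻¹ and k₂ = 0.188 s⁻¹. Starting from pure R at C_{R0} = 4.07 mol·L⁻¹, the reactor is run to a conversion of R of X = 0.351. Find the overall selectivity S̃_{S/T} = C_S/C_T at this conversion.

0.327

C_R = C_{R0}(1−X) = 2.641 mol·L⁻¹.
Both paths are first order in R, so the instantaneous fraction to S is constant: dC_S/d(−C_R) = k₁/(k₁+k₂) = 0.2465.
C_S = 0.2465·(C_{R0}−C_R) = 0.2465×1.429 = 0.352 mol·L⁻¹.
C_T = (C_{R0}−C_R)−C_S = 1.076 mol·L⁻¹; S̃_{S/T} = 0.3521/1.076 = 0.327.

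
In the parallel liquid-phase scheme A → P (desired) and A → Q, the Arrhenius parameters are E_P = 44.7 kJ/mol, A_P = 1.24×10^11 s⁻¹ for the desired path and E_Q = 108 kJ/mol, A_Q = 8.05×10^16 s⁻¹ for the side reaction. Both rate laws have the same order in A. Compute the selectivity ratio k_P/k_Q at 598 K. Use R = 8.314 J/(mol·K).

0.521

k_P/k_Q = (A_P/A_Q)·exp[−(E_P−E_Q)/(RT)] = (A_P/A_Q)·exp[(E_Q−E_P)/(RT)].
(E_Q−E_P)/(RT) = (108−44.7)×10³/(8.314×598) = 63300/4972 = 12.73.
k_P/k_Q = (1.24×10^11/8.05×10^16)·exp(12.73) = 1.540×10^-6 × 3.384×10^5 = 0.521.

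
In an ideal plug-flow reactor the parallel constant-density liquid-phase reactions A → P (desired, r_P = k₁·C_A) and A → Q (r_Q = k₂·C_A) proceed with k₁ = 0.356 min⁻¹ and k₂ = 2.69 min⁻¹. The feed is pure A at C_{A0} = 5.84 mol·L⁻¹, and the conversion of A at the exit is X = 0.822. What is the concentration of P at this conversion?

C_A = C_{A0}(1−X) = 1.040 mol·L⁻¹.
Both paths are first order in A, so the instantaneous fraction to P is constant: dC_P/d(−C_A) = k₁/(k₁+k₂) = 0.1169.
C_P = 0.1169·(C_{A0}−C_A) = 0.1169×4.800 = 0.561 mol·L⁻¹.

0.561 mol·L⁻¹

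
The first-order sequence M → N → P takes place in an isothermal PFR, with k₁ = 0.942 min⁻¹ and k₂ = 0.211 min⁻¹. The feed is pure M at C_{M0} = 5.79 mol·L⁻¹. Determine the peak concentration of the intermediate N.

Evaluating C_N at τ_opt = ln(k₂/k₁)/(k₂−k₁) gives C_{N,max}/C_{M0} = (k₁/k₂)^[k₂/(k₂−k₁)].
= (0.942/0.211)^(0.211/(0.211−0.942)) = (4.464)^(-0.2886) = 0.6493.
C_{N,max} = 0.6493×5.79 = 3.76 mol·L⁻¹.

3.76 mol·L⁻¹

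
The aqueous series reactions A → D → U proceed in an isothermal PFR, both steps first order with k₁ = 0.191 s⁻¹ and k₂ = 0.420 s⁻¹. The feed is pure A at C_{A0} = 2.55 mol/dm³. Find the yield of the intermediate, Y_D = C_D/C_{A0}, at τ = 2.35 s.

Solving the coupled first-order balances gives C_D(τ) = [k₁/(k₂−k₁)]·C_{A0}·(e^(−k₁τ) − e^(−k₂τ)).
e^(−k₁τ) = e^(−0.191×2.35) = e^(−0.4489) = 0.6384; e^(−k₂τ) = e^(−0.9870) = 0.3727.
C_D = 0.191×2.55/(0.420−0.191) × (0.6384−0.3727) = 2.127×0.2657 = 0.5650 mol/dm³.
Y_D = C_D/C_{A0} = 0.5650/2.55 = 0.222.

0.222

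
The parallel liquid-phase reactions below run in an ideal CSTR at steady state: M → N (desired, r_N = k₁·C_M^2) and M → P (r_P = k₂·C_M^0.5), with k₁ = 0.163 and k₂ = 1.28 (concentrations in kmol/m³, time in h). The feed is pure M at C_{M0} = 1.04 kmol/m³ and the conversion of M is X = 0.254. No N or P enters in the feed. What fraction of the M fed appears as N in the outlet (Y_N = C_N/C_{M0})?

0.0203

Exit C_M = C_{M0}(1−X) = 1.04×0.746 = 0.7758 kmol/m³.
A CSTR operates uniformly at the exit composition, giving r_N = 0.09811 and r_P = 1.127 (each k·C_M^n at C_M = 0.7758).
Fraction of consumed M going to N: r_N/(r_N+r_P) = 0.08006.
C_N = 0.08006·C_{M0}·X = 0.08006×1.04×0.254 = 0.0211 kmol/m³; Y_N = C_N/C_{M0} = 0.0203.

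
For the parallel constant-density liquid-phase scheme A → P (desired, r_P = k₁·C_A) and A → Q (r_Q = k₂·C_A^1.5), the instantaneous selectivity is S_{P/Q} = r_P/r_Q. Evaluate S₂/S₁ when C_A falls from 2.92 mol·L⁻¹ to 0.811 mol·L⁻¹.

1.90

S_{P/Q} = (k₁/k₂)·C_A^-0.5, so S₂/S₁ = (C_{A,2}/C_{A,1})^-0.5.
= (0.811/2.92)^(-0.5) = (0.2777)^(-0.5) = 1.90.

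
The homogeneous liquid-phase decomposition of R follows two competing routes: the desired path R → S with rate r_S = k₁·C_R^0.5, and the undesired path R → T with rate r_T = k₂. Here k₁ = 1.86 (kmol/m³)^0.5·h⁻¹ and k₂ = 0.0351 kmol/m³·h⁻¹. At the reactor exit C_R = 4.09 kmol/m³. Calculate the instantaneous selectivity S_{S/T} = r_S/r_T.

S_{S/T} = r_S/r_T = (k₁·C_R^0.5)/(k₂) = (k₁/k₂)·C_R^0.5.
= (1.86×4.090^0.5) / (0.0351) = 3.762/0.03510 = 107.

107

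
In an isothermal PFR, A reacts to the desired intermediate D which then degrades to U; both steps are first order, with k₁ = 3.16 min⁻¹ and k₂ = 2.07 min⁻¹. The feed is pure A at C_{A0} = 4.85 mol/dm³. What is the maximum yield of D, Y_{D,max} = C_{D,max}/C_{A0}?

Evaluating C_D at τ_opt = ln(k₂/k₁)/(k₂−k₁) gives C_{D,max}/C_{A0} = (k₁/k₂)^[k₂/(k₂−k₁)].
= (3.16/2.07)^(2.07/(2.07−3.16)) = (1.527)^(-1.899) = 0.4478.

0.448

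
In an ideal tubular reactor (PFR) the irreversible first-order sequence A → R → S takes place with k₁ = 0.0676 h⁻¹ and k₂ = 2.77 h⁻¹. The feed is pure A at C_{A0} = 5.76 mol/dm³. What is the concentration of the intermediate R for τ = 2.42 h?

Solving the coupled first-order balances gives C_R(τ) = [k₁/(k₂−k₁)]·C_{A0}·(e^(−k₁τ) − e^(−k₂τ)).
e^(−k₁τ) = e^(−0.0676×2.42) = e^(−0.1636) = 0.8491; e^(−k₂τ) = e^(−6.703) = 0.001227.
C_R = 0.0676×5.76/(2.77−0.0676) × (0.8491−0.001227) = 0.1441×0.8479 = 0.1222 mol/dm³.

0.122 mol/dm³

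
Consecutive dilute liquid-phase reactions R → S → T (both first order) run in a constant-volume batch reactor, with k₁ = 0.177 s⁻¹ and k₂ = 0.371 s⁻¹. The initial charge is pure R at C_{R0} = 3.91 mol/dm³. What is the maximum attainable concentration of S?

For a first-order series the maximum intermediate yield is C_{S,max}/C_{R0} = (k₁/k₂)^[k₂/(k₂−k₁)].
= (0.177/0.371)^(0.371/(0.371−0.177)) = (0.4771)^(1.912) = 0.2429.
C_{S,max} = 0.2429×3.91 = 0.950 mol/dm³.

0.950 mol/dm³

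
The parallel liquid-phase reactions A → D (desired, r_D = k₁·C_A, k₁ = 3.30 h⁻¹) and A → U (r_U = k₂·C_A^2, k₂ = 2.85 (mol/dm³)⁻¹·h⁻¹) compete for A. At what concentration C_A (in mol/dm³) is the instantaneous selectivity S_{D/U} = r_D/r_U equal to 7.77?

0.149 mol/dm³

S_{D/U} = (k₁/k₂)·C_A⁻¹ ⇒ C_A = (S·k₂/k₁)^(-1).
= (7.77×2.85/3.30)^(-1) = (6.710)^(-1) = 0.149 mol/dm³.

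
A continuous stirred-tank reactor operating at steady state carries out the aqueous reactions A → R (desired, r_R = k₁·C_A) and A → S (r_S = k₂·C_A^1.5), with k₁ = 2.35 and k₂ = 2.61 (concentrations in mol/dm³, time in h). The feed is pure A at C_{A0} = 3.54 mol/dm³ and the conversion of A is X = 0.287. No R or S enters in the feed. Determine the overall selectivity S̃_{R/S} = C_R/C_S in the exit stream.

Exit C_A = C_{A0}(1−X) = 3.54×0.713 = 2.524 mol/dm³.
A CSTR operates uniformly at the exit composition, giving r_R = 5.931 and r_S = 10.47 (each k·C_A^n at C_A = 2.524).
Overall selectivity = C_R/C_S = r_Rτ/(r_Sτ) = r_R/r_S = 0.567.

0.567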